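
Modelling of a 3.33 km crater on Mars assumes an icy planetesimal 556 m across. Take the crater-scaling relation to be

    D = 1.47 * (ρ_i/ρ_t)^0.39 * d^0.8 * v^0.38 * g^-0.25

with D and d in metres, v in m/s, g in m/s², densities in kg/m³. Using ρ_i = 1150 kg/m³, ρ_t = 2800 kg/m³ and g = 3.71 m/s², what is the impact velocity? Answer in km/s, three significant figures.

Rearranging for v: v = [D / (1.47 · (1150/2800)^0.39 · 556^0.8 · 3.71^-0.25)]^(1/0.38).
D = 3330 m.
(1150/2800)^0.39 = 0.7068
556^0.8 = 157.1
3.71^-0.25 = 0.7205
Denominator = 1.47 × 0.7068 × 157.1 × 0.7205 = 117.6
D / 117.6 = 3330 / 117.6 = 28.32
v = 28.32^(1/0.38) = 28.32^2.6316 = 6627 m/s

v ≈ 6.63 km/s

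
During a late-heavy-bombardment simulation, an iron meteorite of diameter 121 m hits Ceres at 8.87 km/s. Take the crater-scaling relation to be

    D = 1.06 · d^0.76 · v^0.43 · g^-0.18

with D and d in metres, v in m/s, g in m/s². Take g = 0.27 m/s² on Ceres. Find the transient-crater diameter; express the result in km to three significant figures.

D ≈ 2.56 km

In SI units: v = 8870 m/s.
d^0.76 = 121^0.76 = 38.28
v^0.43 = 8870^0.43 = 49.84
g^-0.18 = 0.27^-0.18 = 1.266
D = 1.06 × 38.28 × 49.84 × 1.266 = 2560 m
   = 2.560 km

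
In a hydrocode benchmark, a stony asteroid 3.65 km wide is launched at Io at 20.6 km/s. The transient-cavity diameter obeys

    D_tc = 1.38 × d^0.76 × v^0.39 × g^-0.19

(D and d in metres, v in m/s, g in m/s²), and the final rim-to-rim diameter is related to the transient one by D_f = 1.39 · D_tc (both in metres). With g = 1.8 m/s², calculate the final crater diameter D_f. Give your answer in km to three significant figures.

In SI: d = 3650 m, v = 20600 m/s.
d^0.76 = 3650^0.76 = 509.7
v^0.39 = 20600^0.39 = 48.13
g^-0.19 = 1.8^-0.19 = 0.8943
D_tc = 1.38 × 509.7 × 48.13 × 0.8943 = 30280 m
D_f = 1.39 × 30280 = 42089 m
     = 42.09 km

D_f ≈ 42.1 km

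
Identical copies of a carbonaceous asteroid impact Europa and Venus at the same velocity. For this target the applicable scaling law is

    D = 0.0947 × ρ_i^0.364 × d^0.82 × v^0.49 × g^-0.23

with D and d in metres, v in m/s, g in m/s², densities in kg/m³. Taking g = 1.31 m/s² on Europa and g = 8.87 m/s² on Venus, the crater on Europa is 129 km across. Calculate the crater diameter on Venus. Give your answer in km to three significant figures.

D ≈ 83.1 km

All impactor-dependent factors cancel in the ratio, leaving D_Venus/D_Europa = (g_Venus/g_Europa)^-0.23.
(8.87/1.31)^-0.23 = 6.771^-0.23 = 0.6441
D_Venus = 0.6441 × 129 km = 83.1 km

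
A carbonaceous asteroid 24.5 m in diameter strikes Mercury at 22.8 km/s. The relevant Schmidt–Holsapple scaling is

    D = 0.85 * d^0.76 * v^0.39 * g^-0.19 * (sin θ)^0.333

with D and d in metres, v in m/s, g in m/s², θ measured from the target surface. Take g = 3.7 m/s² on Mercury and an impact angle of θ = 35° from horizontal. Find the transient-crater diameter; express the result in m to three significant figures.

In SI units: v = 22800 m/s.
d^0.76 = 24.5^0.76 = 11.37
v^0.39 = 22800^0.39 = 50.07
g^-0.19 = 3.7^-0.19 = 0.7799
(sin 35°)^0.333 = 0.5736^0.333 = 0.8310
D = 0.85 × 11.37 × 50.07 × 0.7799 × 0.8310 = 313.6 m

D ≈ 314 m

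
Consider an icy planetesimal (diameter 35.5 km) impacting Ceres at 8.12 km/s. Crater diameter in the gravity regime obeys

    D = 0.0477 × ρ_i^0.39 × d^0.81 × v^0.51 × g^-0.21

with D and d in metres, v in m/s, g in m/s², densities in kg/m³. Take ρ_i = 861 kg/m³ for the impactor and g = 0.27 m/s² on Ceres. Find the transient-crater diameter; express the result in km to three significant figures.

In SI units: d = 35500 m, v = 8120 m/s.
ρ_i^0.39 = 861^0.39 = 13.95
d^0.81 = 35500^0.81 = 4849
v^0.51 = 8120^0.51 = 98.60
g^-0.21 = 0.27^-0.21 = 1.316
D = 0.0477 × 13.95 × 4849 × 98.60 × 1.316 = 4.187 × 10^5 m
   = 418.7 km

D ≈ 419 km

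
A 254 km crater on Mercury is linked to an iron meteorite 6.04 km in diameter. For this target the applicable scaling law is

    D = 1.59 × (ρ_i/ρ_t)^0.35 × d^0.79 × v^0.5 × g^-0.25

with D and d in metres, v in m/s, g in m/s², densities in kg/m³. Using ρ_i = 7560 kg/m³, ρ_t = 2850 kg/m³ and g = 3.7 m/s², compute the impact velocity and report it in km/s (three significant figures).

Rearranging for v: v = [D / (1.59 · (7560/2850)^0.35 · 6040^0.79 · 3.7^-0.25)]^(1/0.5).
D = 254000 m.
(7560/2850)^0.35 = 1.407
6040^0.79 = 970.6
3.7^-0.25 = 0.7210
Denominator = 1.59 × 1.407 × 970.6 × 0.7210 = 1566
D / 1566 = 254000 / 1566 = 162.2
v = 162.2^(1/0.5) = 162.2^2 = 26309 m/s

v ≈ 26.3 km/s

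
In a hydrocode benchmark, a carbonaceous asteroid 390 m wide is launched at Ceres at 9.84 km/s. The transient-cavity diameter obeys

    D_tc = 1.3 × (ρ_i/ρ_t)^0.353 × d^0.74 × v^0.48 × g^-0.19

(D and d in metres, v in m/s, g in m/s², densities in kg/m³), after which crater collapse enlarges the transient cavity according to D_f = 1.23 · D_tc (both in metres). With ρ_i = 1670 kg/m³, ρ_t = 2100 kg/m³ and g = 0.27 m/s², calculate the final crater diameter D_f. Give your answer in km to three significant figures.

v = 9840 m/s.
(ρ_i/ρ_t)^0.353 = (1670/2100)^0.353 = 0.9223
d^0.74 = 390^0.74 = 82.68
v^0.48 = 9840^0.48 = 82.53
g^-0.19 = 0.27^-0.19 = 1.282
D_tc = 1.3 × 0.9223 × 82.68 × 82.53 × 1.282 = 10490 m
D_f = 1.23 × 10490 = 12903 m
     = 12.90 km

D_f ≈ 12.9 km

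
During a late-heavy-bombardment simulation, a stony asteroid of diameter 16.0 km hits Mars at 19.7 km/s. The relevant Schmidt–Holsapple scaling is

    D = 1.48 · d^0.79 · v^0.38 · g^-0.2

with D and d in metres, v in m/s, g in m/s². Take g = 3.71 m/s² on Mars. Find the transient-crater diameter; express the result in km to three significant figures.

D ≈ 102 km

In SI units: d = 16000 m, v = 19700 m/s.
d^0.79 = 16000^0.79 = 2095
v^0.38 = 19700^0.38 = 42.84
g^-0.2 = 3.71^-0.2 = 0.7694
D = 1.48 × 2095 × 42.84 × 0.7694 = 1.022 × 10^5 m
   = 102.2 km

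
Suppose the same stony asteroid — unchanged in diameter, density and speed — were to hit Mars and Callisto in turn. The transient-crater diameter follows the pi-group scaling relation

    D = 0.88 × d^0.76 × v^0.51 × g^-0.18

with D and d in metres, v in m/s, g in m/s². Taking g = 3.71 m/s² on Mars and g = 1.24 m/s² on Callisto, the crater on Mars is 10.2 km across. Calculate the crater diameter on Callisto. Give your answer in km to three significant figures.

All impactor-dependent factors cancel in the ratio, leaving D_Callisto/D_Mars = (g_Callisto/g_Mars)^-0.18.
(1.24/3.71)^-0.18 = 0.3342^-0.18 = 1.218
D_Callisto = 1.218 × 10.2 km = 12.4 km

D ≈ 12.4 km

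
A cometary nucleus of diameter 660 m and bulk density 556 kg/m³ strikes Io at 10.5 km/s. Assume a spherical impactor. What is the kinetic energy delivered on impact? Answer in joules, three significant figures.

v = 10500 m/s.
Mass m = (π/6) ρ d³ = (π/6) × 556 × (660)³ = 8.370 × 10^10 kg
E = ½ m v² = 0.5 × 8.370 × 10^10 × (10500)² = 4.614 × 10^18 J

E ≈ 4.61 × 10^18 J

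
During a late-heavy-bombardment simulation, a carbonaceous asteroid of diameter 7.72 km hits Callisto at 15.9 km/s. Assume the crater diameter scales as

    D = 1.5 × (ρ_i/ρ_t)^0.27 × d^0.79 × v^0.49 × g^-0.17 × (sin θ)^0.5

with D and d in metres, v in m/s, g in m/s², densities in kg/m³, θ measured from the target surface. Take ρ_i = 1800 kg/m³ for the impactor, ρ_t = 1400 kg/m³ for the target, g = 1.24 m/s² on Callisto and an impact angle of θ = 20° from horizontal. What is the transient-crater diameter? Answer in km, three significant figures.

In SI units: d = 7720 m, v = 15900 m/s.
(ρ_i/ρ_t)^0.27 = (1800/1400)^0.27 = 1.070
d^0.79 = 7720^0.79 = 1178
v^0.49 = 15900^0.49 = 114.5
g^-0.17 = 1.24^-0.17 = 0.9641
(sin 20°)^0.5 = 0.3420^0.5 = 0.5848
D = 1.5 × 1.070 × 1178 × 114.5 × 0.9641 × 0.5848 = 1.221 × 10^5 m
   = 122.1 km

D ≈ 122 km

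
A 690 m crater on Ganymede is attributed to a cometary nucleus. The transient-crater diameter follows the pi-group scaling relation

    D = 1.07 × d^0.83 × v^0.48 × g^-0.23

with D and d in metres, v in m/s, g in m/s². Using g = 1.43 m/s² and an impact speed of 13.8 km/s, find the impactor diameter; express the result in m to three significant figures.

Rearranging for d: d = [D / (1.07 · 13800^0.48 · 1.43^-0.23)]^(1/0.83).
13800^0.48 = 97.08
1.43^-0.23 = 0.9210
Denominator = 1.07 × 97.08 × 0.9210 = 95.67
D / 95.67 = 690 / 95.67 = 7.212
d = 7.212^(1/0.83) = 7.212^1.2048 = 10.81 m

d ≈ 10.8 m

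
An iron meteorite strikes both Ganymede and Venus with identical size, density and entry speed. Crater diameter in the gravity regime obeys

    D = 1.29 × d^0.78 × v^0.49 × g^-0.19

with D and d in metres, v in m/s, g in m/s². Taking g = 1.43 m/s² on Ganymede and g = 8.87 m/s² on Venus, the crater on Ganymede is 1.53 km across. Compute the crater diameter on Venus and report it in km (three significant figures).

D ≈ 1.08 km

All impactor-dependent factors cancel in the ratio, leaving D_Venus/D_Ganymede = (g_Venus/g_Ganymede)^-0.19.
(8.87/1.43)^-0.19 = 6.203^-0.19 = 0.7070
D_Venus = 0.7070 × 1.53 km = 1.08 km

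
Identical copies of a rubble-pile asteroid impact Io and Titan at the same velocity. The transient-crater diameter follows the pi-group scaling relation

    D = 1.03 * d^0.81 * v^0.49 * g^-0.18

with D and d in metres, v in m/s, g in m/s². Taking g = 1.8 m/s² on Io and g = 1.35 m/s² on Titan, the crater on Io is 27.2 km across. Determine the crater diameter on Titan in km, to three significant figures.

All impactor-dependent factors cancel in the ratio, leaving D_Titan/D_Io = (g_Titan/g_Io)^-0.18.
(1.35/1.8)^-0.18 = 0.7500^-0.18 = 1.053
D_Titan = 1.053 × 27.2 km = 28.6 km

D ≈ 28.6 km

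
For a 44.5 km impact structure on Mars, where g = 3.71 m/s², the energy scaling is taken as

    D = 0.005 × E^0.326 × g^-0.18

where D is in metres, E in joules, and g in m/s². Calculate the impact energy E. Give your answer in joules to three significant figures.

E ≈ 4.28 × 10^21 J

Rearranging: E = [D / (0.005 · g^-0.18)]^(1/0.326).
D = 44500 m.
g^-0.18 = 3.71^-0.18 = 0.7898
D / (0.005 × 0.7898) = 44500 / (3.949 × 10^-3) = 1.127 × 10^7
E = (1.127 × 10^7)^3.0675 = 4.283 × 10^21 J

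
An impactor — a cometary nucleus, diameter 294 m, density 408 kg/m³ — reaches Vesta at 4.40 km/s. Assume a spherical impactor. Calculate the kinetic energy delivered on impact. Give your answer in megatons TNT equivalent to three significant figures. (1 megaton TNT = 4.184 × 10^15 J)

E ≈ 12.6 Mt TNT

v = 4400 m/s.
Mass m = (π/6) ρ d³ = (π/6) × 408 × (294)³ = 5.429 × 10^9 kg
E = ½ m v² = 0.5 × 5.429 × 10^9 × (4400)² = 5.255 × 10^16 J
   = 5.255 × 10^16 / 4.184×10^15 = 12.56 Mt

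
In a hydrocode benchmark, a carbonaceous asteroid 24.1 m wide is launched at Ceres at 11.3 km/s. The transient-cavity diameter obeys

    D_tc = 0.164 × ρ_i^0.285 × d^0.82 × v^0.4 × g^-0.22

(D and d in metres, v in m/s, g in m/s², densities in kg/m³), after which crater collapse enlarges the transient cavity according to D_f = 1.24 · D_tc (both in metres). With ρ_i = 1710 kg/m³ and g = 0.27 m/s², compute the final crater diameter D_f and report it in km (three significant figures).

D_f ≈ 1.29 km

v = 11300 m/s.
ρ_i^0.285 = 1710^0.285 = 8.345
d^0.82 = 24.1^0.82 = 13.59
v^0.4 = 11300^0.4 = 41.81
g^-0.22 = 0.27^-0.22 = 1.334
D_tc = 0.164 × 8.345 × 13.59 × 41.81 × 1.334 = 1037 m
D_f = 1.24 × 1037 = 1286 m
     = 1.286 km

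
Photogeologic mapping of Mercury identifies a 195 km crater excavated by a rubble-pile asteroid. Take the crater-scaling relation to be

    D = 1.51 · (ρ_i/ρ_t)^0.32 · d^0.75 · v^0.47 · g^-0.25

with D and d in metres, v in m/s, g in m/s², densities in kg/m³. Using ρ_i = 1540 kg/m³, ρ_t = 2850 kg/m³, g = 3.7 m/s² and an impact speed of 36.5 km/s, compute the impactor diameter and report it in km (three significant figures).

d ≈ 18.2 km

Rearranging for d: d = [D / (1.51 · (1540/2850)^0.32 · 36500^0.47 · 3.7^-0.25)]^(1/0.75).
D = 195000 m.
(1540/2850)^0.32 = 0.8212
36500^0.47 = 139.4
3.7^-0.25 = 0.7210
Denominator = 1.51 × 0.8212 × 139.4 × 0.7210 = 124.6
D / 124.6 = 195000 / 124.6 = 1565
d = 1565^(1/0.75) = 1565^1.3333 = 18165 m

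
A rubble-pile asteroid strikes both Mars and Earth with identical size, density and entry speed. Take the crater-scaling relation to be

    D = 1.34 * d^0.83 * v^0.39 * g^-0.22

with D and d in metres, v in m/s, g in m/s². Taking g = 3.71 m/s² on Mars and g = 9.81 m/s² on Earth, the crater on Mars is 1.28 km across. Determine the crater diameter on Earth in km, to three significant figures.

D ≈ 1.03 km

All impactor-dependent factors cancel in the ratio, leaving D_Earth/D_Mars = (g_Earth/g_Mars)^-0.22.
(9.81/3.71)^-0.22 = 2.644^-0.22 = 0.8074
D_Earth = 0.8074 × 1.28 km = 1.03 km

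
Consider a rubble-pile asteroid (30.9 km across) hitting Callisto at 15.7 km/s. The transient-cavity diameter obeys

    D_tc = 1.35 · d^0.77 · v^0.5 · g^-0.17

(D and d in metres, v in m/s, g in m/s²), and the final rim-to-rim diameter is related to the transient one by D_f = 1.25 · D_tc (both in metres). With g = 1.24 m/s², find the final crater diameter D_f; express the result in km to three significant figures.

In SI: d = 30900 m, v = 15700 m/s.
d^0.77 = 30900^0.77 = 2866
v^0.5 = 15700^0.5 = 125.3
g^-0.17 = 1.24^-0.17 = 0.9641
D_tc = 1.35 × 2866 × 125.3 × 0.9641 = 4.674 × 10^5 m
D_f = 1.25 × 4.674 × 10^5 = 5.843 × 10^5 m
     = 584.2 km

D_f ≈ 584 km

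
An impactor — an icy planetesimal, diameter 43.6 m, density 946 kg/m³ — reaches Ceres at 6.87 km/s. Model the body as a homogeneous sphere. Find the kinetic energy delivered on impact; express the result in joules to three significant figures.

E ≈ 9.69 × 10^14 J

v = 6870 m/s.
Mass m = (π/6) ρ d³ = (π/6) × 946 × (43.6)³ = 4.105 × 10^7 kg
E = ½ m v² = 0.5 × 4.105 × 10^7 × (6870)² = 9.687 × 10^14 J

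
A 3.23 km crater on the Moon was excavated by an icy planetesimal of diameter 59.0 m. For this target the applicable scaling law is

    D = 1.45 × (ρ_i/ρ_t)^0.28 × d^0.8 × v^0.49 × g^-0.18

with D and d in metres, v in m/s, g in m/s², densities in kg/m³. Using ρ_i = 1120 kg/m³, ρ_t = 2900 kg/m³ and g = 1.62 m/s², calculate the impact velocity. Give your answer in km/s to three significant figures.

Rearranging for v: v = [D / (1.45 · (1120/2900)^0.28 · 59^0.8 · 1.62^-0.18)]^(1/0.49).
D = 3230 m.
(1120/2900)^0.28 = 0.7661
59^0.8 = 26.10
1.62^-0.18 = 0.9168
Denominator = 1.45 × 0.7661 × 26.10 × 0.9168 = 26.58
D / 26.58 = 3230 / 26.58 = 121.5
v = 121.5^(1/0.49) = 121.5^2.0408 = 17956 m/s

v ≈ 18.0 km/s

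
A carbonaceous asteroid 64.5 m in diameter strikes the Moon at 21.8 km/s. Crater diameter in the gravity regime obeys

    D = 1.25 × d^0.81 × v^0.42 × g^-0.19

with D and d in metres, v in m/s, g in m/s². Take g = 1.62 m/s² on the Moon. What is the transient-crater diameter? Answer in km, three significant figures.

In SI units: v = 21800 m/s.
d^0.81 = 64.5^0.81 = 29.22
v^0.42 = 21800^0.42 = 66.40
g^-0.19 = 1.62^-0.19 = 0.9124
D = 1.25 × 29.22 × 66.40 × 0.9124 = 2213 m
   = 2.213 km

D ≈ 2.21 km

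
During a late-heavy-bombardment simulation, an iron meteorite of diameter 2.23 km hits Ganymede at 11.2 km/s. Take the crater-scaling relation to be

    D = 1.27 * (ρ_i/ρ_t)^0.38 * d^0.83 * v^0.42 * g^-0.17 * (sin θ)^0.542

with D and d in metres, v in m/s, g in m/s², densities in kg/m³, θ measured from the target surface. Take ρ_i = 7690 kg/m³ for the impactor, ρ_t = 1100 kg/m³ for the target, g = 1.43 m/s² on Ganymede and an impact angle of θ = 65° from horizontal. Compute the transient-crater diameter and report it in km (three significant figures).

D ≈ 71.6 km

In SI units: d = 2230 m, v = 11200 m/s.
(ρ_i/ρ_t)^0.38 = (7690/1100)^0.38 = 2.094
d^0.83 = 2230^0.83 = 601.3
v^0.42 = 11200^0.42 = 50.20
g^-0.17 = 1.43^-0.17 = 0.9410
(sin 65°)^0.542 = 0.9063^0.542 = 0.9481
D = 1.27 × 2.094 × 601.3 × 50.20 × 0.9410 × 0.9481 = 71617 m
   = 71.62 km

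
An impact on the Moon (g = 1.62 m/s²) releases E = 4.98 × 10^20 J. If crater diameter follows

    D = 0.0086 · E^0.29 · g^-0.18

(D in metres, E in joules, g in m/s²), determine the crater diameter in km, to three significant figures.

D ≈ 7.92 km

E^0.29 = (4.98 × 10^20)^0.29 = 1.005 × 10^6
g^-0.18 = 1.62^-0.18 = 0.9168
D = 0.0086 × 1.005 × 10^6 × 0.9168 = 7924 m
   = 7.924 km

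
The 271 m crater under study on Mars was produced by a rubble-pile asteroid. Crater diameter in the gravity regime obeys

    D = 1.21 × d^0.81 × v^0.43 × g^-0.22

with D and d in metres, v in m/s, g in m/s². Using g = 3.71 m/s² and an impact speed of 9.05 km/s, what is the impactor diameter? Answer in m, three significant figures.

Rearranging for d: d = [D / (1.21 · 9050^0.43 · 3.71^-0.22)]^(1/0.81).
9050^0.43 = 50.28
3.71^-0.22 = 0.7494
Denominator = 1.21 × 50.28 × 0.7494 = 45.59
D / 45.59 = 271 / 45.59 = 5.944
d = 5.944^(1/0.81) = 5.944^1.2346 = 9.030 m

d ≈ 9.03 m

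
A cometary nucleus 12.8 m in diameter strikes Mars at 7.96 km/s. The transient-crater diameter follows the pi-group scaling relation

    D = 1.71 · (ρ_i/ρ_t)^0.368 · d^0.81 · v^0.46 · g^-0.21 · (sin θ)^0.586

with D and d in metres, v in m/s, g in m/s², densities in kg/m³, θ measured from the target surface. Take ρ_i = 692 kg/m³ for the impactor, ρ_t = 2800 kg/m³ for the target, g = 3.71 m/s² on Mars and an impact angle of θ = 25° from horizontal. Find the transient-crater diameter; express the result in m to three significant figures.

D ≈ 230 m

In SI units: v = 7960 m/s.
(ρ_i/ρ_t)^0.368 = (692/2800)^0.368 = 0.5979
d^0.81 = 12.8^0.81 = 7.886
v^0.46 = 7960^0.46 = 62.29
g^-0.21 = 3.71^-0.21 = 0.7593
(sin 25°)^0.586 = 0.4226^0.586 = 0.6037
D = 1.71 × 0.5979 × 7.886 × 62.29 × 0.7593 × 0.6037 = 230.2 m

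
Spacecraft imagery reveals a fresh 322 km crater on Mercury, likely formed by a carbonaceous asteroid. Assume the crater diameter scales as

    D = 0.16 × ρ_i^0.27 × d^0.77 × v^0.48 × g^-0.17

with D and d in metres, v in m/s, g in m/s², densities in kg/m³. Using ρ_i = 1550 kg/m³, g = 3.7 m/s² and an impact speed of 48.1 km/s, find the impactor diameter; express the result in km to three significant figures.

Rearranging for d: d = [D / (0.16 · 1550^0.27 · 48100^0.48 · 3.7^-0.17)]^(1/0.77).
D = 322000 m.
1550^0.27 = 7.268
48100^0.48 = 176.8
3.7^-0.17 = 0.8006
Denominator = 0.16 × 7.268 × 176.8 × 0.8006 = 164.6
D / 164.6 = 322000 / 164.6 = 1956
d = 1956^(1/0.77) = 1956^1.2987 = 18815 m

d ≈ 18.8 km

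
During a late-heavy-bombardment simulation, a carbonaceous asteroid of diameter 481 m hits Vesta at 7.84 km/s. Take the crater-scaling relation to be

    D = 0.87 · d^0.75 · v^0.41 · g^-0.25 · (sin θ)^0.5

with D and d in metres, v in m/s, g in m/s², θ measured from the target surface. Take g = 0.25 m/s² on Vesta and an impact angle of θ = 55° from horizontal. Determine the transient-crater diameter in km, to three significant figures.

In SI units: v = 7840 m/s.
d^0.75 = 481^0.75 = 102.7
v^0.41 = 7840^0.41 = 39.51
g^-0.25 = 0.25^-0.25 = 1.414
(sin 55°)^0.5 = 0.8192^0.5 = 0.9051
D = 0.87 × 102.7 × 39.51 × 1.414 × 0.9051 = 4518 m
   = 4.518 km

D ≈ 4.52 km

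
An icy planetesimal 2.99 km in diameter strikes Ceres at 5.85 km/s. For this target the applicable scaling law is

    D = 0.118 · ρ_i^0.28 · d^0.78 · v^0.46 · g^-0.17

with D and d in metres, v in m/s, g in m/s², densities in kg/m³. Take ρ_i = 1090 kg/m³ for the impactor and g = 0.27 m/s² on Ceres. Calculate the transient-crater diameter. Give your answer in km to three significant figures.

In SI units: d = 2990 m, v = 5850 m/s.
ρ_i^0.28 = 1090^0.28 = 7.087
d^0.78 = 2990^0.78 = 514.1
v^0.46 = 5850^0.46 = 54.06
g^-0.17 = 0.27^-0.17 = 1.249
D = 0.118 × 7.087 × 514.1 × 54.06 × 1.249 = 29029 m
   = 29.03 km

D ≈ 29.0 km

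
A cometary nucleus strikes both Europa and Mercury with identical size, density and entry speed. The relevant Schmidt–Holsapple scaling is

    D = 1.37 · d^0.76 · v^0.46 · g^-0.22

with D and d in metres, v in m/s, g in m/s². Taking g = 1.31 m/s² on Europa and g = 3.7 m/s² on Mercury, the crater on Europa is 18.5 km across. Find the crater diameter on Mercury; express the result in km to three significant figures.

All impactor-dependent factors cancel in the ratio, leaving D_Mercury/D_Europa = (g_Mercury/g_Europa)^-0.22.
(3.7/1.31)^-0.22 = 2.824^-0.22 = 0.7958
D_Mercury = 0.7958 × 18.5 km = 14.7 km

D ≈ 14.7 km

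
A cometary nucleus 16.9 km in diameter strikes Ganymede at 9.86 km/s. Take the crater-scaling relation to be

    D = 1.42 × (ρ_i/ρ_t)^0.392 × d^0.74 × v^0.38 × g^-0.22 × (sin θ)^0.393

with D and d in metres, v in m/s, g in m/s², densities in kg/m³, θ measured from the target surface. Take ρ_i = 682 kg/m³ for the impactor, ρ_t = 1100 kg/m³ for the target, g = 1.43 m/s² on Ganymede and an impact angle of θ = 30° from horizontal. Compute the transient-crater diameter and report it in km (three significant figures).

In SI units: d = 16900 m, v = 9860 m/s.
(ρ_i/ρ_t)^0.392 = (682/1100)^0.392 = 0.8291
d^0.74 = 16900^0.74 = 1345
v^0.38 = 9860^0.38 = 32.94
g^-0.22 = 1.43^-0.22 = 0.9243
(sin 30°)^0.393 = 0.5000^0.393 = 0.7615
D = 1.42 × 0.8291 × 1345 × 32.94 × 0.9243 × 0.7615 = 36713 m
   = 36.71 km

D ≈ 36.7 km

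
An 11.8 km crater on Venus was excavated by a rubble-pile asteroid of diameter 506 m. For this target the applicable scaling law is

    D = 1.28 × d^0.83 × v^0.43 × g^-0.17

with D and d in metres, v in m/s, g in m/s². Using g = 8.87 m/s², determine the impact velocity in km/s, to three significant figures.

Rearranging for v: v = [D / (1.28 · 506^0.83 · 8.87^-0.17)]^(1/0.43).
D = 11800 m.
506^0.83 = 175.6
8.87^-0.17 = 0.6900
Denominator = 1.28 × 175.6 × 0.6900 = 155.1
D / 155.1 = 11800 / 155.1 = 76.08
v = 76.08^(1/0.43) = 76.08^2.3256 = 23718 m/s

v ≈ 23.7 km/s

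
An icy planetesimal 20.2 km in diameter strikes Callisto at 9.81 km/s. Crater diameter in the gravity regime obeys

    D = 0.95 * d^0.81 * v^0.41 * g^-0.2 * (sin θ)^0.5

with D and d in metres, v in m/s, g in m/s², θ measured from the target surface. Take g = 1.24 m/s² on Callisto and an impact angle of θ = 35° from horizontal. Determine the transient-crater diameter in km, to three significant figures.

D ≈ 91.7 km

In SI units: d = 20200 m, v = 9810 m/s.
d^0.81 = 20200^0.81 = 3071
v^0.41 = 9810^0.41 = 43.31
g^-0.2 = 1.24^-0.2 = 0.9579
(sin 35°)^0.5 = 0.5736^0.5 = 0.7574
D = 0.95 × 3071 × 43.31 × 0.9579 × 0.7574 = 91672 m
   = 91.67 km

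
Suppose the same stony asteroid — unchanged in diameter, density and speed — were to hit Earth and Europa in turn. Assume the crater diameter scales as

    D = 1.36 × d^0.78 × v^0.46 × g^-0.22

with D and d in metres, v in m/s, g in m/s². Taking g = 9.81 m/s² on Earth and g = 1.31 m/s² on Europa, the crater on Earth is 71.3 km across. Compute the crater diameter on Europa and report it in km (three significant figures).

D ≈ 111 km

All impactor-dependent factors cancel in the ratio, leaving D_Europa/D_Earth = (g_Europa/g_Earth)^-0.22.
(1.31/9.81)^-0.22 = 0.1335^-0.22 = 1.557
D_Europa = 1.557 × 71.3 km = 111 km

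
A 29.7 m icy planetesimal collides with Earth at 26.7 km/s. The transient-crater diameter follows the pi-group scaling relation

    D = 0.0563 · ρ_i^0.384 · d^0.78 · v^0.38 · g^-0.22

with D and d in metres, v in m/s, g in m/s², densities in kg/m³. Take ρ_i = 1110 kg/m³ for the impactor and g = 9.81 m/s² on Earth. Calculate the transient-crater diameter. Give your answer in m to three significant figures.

In SI units: v = 26700 m/s.
ρ_i^0.384 = 1110^0.384 = 14.77
d^0.78 = 29.7^0.78 = 14.08
v^0.38 = 26700^0.38 = 48.09
g^-0.22 = 9.81^-0.22 = 0.6051
D = 0.0563 × 14.77 × 14.08 × 48.09 × 0.6051 = 340.7 m

D ≈ 341 m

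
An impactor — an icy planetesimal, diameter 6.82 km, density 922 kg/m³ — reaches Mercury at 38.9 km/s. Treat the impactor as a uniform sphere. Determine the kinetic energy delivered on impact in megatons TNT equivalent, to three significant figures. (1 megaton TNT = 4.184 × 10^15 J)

E ≈ 2.77 × 10^7 Mt TNT

d = 6820 m; v = 38900 m/s.
Mass m = (π/6) ρ d³ = (π/6) × 922 × (6820)³ = 1.531 × 10^14 kg
E = ½ m v² = 0.5 × 1.531 × 10^14 × (38900)² = 1.158 × 10^23 J
   = 1.158 × 10^23 / 4.184×10^15 = 2.768 × 10^7 Mt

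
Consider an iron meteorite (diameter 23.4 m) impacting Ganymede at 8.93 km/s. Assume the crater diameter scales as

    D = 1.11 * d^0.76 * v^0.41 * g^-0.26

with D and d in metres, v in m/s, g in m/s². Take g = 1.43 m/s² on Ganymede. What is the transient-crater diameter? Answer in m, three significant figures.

In SI units: v = 8930 m/s.
d^0.76 = 23.4^0.76 = 10.98
v^0.41 = 8930^0.41 = 41.67
g^-0.26 = 1.43^-0.26 = 0.9112
D = 1.11 × 10.98 × 41.67 × 0.9112 = 462.8 m

D ≈ 463 m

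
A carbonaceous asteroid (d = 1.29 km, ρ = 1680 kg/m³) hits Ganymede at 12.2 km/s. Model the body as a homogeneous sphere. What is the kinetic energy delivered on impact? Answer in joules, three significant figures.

E ≈ 1.41 × 10^20 J

d = 1290 m; v = 12200 m/s.
Mass m = (π/6) ρ d³ = (π/6) × 1680 × (1290)³ = 1.888 × 10^12 kg
E = ½ m v² = 0.5 × 1.888 × 10^12 × (12200)² = 1.405 × 10^20 J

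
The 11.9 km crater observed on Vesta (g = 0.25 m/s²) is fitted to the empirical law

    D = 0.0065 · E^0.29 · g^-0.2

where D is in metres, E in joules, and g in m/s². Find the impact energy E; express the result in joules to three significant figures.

Rearranging: E = [D / (0.0065 · g^-0.2)]^(1/0.29).
D = 11900 m.
g^-0.2 = 0.25^-0.2 = 1.320
D / (0.0065 × 1.320) = 11900 / (8.580 × 10^-3) = 1.387 × 10^6
E = (1.387 × 10^6)^3.4483 = 1.513 × 10^21 J

E ≈ 1.51 × 10^21 J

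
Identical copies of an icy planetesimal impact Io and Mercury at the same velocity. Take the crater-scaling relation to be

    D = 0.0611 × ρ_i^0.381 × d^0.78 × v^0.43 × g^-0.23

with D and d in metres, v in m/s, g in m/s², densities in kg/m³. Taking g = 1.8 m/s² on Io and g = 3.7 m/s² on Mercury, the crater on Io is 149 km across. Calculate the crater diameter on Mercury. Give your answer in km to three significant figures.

D ≈ 126 km

All impactor-dependent factors cancel in the ratio, leaving D_Mercury/D_Io = (g_Mercury/g_Io)^-0.23.
(3.7/1.8)^-0.23 = 2.056^-0.23 = 0.8472
D_Mercury = 0.8472 × 149 km = 126 km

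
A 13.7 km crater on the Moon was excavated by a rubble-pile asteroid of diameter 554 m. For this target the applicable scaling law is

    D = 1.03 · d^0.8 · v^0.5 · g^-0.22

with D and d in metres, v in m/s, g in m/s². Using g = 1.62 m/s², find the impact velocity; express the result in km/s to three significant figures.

Rearranging for v: v = [D / (1.03 · 554^0.8 · 1.62^-0.22)]^(1/0.5).
D = 13700 m.
554^0.8 = 156.6
1.62^-0.22 = 0.8993
Denominator = 1.03 × 156.6 × 0.8993 = 145.1
D / 145.1 = 13700 / 145.1 = 94.42
v = 94.42^(1/0.5) = 94.42^2 = 8915 m/s

v ≈ 8.92 km/s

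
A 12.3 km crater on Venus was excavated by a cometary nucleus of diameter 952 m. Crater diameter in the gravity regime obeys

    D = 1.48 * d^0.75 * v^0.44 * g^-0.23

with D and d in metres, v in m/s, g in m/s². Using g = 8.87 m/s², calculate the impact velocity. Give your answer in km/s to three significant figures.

Rearranging for v: v = [D / (1.48 · 952^0.75 · 8.87^-0.23)]^(1/0.44).
D = 12300 m.
952^0.75 = 171.4
8.87^-0.23 = 0.6053
Denominator = 1.48 × 171.4 × 0.6053 = 153.5
D / 153.5 = 12300 / 153.5 = 80.13
v = 80.13^(1/0.44) = 80.13^2.2727 = 21220 m/s

v ≈ 21.2 km/s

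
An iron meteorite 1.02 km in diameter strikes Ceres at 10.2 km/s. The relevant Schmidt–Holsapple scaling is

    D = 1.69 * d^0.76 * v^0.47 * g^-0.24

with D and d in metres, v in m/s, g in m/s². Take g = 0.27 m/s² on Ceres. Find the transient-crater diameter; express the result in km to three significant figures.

In SI units: d = 1020 m, v = 10200 m/s.
d^0.76 = 1020^0.76 = 193.4
v^0.47 = 10200^0.47 = 76.57
g^-0.24 = 0.27^-0.24 = 1.369
D = 1.69 × 193.4 × 76.57 × 1.369 = 34261 m
   = 34.26 km

D ≈ 34.3 km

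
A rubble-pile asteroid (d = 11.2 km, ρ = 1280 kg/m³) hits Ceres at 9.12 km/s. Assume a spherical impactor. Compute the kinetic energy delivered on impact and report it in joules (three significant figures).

d = 11200 m; v = 9120 m/s.
Mass m = (π/6) ρ d³ = (π/6) × 1280 × (11200)³ = 9.416 × 10^14 kg
E = ½ m v² = 0.5 × 9.416 × 10^14 × (9120)² = 3.916 × 10^22 J

E ≈ 3.92 × 10^22 J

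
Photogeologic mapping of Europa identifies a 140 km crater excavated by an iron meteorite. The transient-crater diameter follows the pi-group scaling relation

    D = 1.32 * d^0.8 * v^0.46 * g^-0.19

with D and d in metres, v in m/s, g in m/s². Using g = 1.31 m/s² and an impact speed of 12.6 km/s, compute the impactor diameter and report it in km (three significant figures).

Rearranging for d: d = [D / (1.32 · 12600^0.46 · 1.31^-0.19)]^(1/0.8).
D = 140000 m.
12600^0.46 = 76.94
1.31^-0.19 = 0.9500
Denominator = 1.32 × 76.94 × 0.9500 = 96.48
D / 96.48 = 140000 / 96.48 = 1451
d = 1451^(1/0.8) = 1451^1.25 = 8955 m

d ≈ 8.96 km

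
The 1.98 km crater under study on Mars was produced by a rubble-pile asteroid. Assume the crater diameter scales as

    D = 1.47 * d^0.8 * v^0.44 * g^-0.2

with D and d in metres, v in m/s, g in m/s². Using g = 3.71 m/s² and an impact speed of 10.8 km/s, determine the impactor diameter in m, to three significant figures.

Rearranging for d: d = [D / (1.47 · 10800^0.44 · 3.71^-0.2)]^(1/0.8).
D = 1980 m.
10800^0.44 = 59.53
3.71^-0.2 = 0.7694
Denominator = 1.47 × 59.53 × 0.7694 = 67.33
D / 67.33 = 1980 / 67.33 = 29.41
d = 29.41^(1/0.8) = 29.41^1.25 = 68.49 m

d ≈ 68.5 m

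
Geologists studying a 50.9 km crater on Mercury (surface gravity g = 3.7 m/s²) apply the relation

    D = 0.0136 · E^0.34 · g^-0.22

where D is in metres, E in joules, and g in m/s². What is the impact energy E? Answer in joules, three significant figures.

E ≈ 5.02 × 10^19 J

Rearranging: E = [D / (0.0136 · g^-0.22)]^(1/0.34).
D = 50900 m.
g^-0.22 = 3.7^-0.22 = 0.7499
D / (0.0136 × 0.7499) = 50900 / (0.01020) = 4.990 × 10^6
E = (4.990 × 10^6)^2.9412 = 5.017 × 10^19 J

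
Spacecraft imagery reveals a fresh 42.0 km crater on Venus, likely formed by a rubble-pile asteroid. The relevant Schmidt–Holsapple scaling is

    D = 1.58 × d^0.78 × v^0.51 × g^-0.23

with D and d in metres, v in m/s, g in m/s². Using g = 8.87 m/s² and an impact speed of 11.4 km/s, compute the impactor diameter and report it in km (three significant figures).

Rearranging for d: d = [D / (1.58 · 11400^0.51 · 8.87^-0.23)]^(1/0.78).
D = 42000 m.
11400^0.51 = 117.2
8.87^-0.23 = 0.6053
Denominator = 1.58 × 117.2 × 0.6053 = 112.1
D / 112.1 = 42000 / 112.1 = 374.7
d = 374.7^(1/0.78) = 374.7^1.2821 = 1994 m

d ≈ 1.99 km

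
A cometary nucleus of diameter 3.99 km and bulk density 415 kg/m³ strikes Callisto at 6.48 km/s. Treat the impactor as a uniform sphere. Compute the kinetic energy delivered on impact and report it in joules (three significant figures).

d = 3990 m; v = 6480 m/s.
Mass m = (π/6) ρ d³ = (π/6) × 415 × (3990)³ = 1.380 × 10^13 kg
E = ½ m v² = 0.5 × 1.380 × 10^13 × (6480)² = 2.897 × 10^20 J

E ≈ 2.90 × 10^20 J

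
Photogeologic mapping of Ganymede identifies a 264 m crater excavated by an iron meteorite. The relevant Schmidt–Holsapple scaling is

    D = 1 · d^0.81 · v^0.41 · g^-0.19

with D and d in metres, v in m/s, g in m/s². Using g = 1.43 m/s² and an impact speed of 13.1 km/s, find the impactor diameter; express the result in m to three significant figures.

Rearranging for d: d = [D / (1 · 13100^0.41 · 1.43^-0.19)]^(1/0.81).
13100^0.41 = 48.76
1.43^-0.19 = 0.9343
Denominator = 1 × 48.76 × 0.9343 = 45.56
D / 45.56 = 264 / 45.56 = 5.795
d = 5.795^(1/0.81) = 5.795^1.2346 = 8.751 m

d ≈ 8.75 m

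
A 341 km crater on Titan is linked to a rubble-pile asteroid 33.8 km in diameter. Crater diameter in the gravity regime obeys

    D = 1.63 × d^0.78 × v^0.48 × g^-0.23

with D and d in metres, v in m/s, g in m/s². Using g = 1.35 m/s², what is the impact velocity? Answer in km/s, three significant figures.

Rearranging for v: v = [D / (1.63 · 33800^0.78 · 1.35^-0.23)]^(1/0.48).
D = 341000 m.
33800^0.78 = 3408
1.35^-0.23 = 0.9333
Denominator = 1.63 × 3408 × 0.9333 = 5185
D / 5185 = 341000 / 5185 = 65.77
v = 65.77^(1/0.48) = 65.77^2.0833 = 6131 m/s

v ≈ 6.13 km/s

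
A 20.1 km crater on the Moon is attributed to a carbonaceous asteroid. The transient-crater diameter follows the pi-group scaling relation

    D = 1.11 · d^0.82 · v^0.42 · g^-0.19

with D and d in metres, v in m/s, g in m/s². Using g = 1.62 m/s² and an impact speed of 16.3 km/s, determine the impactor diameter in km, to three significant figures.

Rearranging for d: d = [D / (1.11 · 16300^0.42 · 1.62^-0.19)]^(1/0.82).
D = 20100 m.
16300^0.42 = 58.77
1.62^-0.19 = 0.9124
Denominator = 1.11 × 58.77 × 0.9124 = 59.52
D / 59.52 = 20100 / 59.52 = 337.7
d = 337.7^(1/0.82) = 337.7^1.2195 = 1212 m

d ≈ 1.21 km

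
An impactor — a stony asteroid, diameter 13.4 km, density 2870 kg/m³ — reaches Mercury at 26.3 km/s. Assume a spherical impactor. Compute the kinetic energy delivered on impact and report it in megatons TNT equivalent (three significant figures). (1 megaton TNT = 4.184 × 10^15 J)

d = 13400 m; v = 26300 m/s.
Mass m = (π/6) ρ d³ = (π/6) × 2870 × (13400)³ = 3.616 × 10^15 kg
E = ½ m v² = 0.5 × 3.616 × 10^15 × (26300)² = 1.251 × 10^24 J
   = 1.251 × 10^24 / 4.184×10^15 = 2.990 × 10^8 Mt

E ≈ 2.99 × 10^8 Mt TNT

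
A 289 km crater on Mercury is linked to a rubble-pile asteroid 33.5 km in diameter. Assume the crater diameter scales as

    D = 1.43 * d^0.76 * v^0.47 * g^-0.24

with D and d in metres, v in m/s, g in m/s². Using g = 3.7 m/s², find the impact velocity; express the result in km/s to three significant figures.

Rearranging for v: v = [D / (1.43 · 33500^0.76 · 3.7^-0.24)]^(1/0.47).
D = 289000 m.
33500^0.76 = 2748
3.7^-0.24 = 0.7305
Denominator = 1.43 × 2748 × 0.7305 = 2871
D / 2871 = 289000 / 2871 = 100.7
v = 100.7^(1/0.47) = 100.7^2.1277 = 18275 m/s

v ≈ 18.3 km/s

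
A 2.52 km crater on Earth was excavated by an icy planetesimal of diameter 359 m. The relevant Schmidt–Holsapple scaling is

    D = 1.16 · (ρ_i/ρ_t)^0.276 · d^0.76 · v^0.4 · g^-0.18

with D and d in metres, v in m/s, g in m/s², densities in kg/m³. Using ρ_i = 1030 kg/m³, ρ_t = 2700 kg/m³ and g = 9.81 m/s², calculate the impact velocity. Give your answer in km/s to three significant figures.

Rearranging for v: v = [D / (1.16 · (1030/2700)^0.276 · 359^0.76 · 9.81^-0.18)]^(1/0.4).
D = 2520 m.
(1030/2700)^0.276 = 0.7665
359^0.76 = 87.47
9.81^-0.18 = 0.6630
Denominator = 1.16 × 0.7665 × 87.47 × 0.6630 = 51.56
D / 51.56 = 2520 / 51.56 = 48.88
v = 48.88^(1/0.4) = 48.88^2.5 = 16704 m/s

v ≈ 16.7 km/s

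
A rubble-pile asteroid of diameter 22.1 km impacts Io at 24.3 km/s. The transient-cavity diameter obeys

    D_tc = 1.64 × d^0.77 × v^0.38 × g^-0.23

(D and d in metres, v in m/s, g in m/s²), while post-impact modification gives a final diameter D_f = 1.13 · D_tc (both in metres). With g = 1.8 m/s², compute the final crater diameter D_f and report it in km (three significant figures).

In SI: d = 22100 m, v = 24300 m/s.
d^0.77 = 22100^0.77 = 2214
v^0.38 = 24300^0.38 = 46.40
g^-0.23 = 1.8^-0.23 = 0.8735
D_tc = 1.64 × 2214 × 46.40 × 0.8735 = 1.472 × 10^5 m
D_f = 1.13 × 1.472 × 10^5 = 1.663 × 10^5 m
     = 166.3 km

D_f ≈ 166 km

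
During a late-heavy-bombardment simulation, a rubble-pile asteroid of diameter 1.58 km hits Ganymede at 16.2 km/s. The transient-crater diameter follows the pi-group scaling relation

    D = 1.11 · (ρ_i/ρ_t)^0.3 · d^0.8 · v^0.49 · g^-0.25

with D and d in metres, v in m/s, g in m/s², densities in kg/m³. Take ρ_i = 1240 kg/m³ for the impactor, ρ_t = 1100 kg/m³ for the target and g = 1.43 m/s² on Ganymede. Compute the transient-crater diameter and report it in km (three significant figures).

In SI units: d = 1580 m, v = 16200 m/s.
(ρ_i/ρ_t)^0.3 = (1240/1100)^0.3 = 1.037
d^0.8 = 1580^0.8 = 362.2
v^0.49 = 16200^0.49 = 115.5
g^-0.25 = 1.43^-0.25 = 0.9145
D = 1.11 × 1.037 × 362.2 × 115.5 × 0.9145 = 44037 m
   = 44.04 km

D ≈ 44.0 km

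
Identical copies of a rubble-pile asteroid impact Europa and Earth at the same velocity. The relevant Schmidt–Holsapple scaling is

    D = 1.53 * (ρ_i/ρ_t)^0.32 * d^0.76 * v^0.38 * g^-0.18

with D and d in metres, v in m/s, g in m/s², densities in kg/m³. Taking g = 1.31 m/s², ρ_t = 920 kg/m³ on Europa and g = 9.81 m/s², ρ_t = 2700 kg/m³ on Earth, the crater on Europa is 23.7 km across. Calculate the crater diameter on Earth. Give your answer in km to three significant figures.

D ≈ 11.7 km

The impactor-only factors (d, v, ρ_i) cancel in the ratio, leaving D_Earth/D_Europa = (g_Earth/g_Europa)^-0.18 · (ρ_t,Europa/ρ_t,Earth)^0.32.
(9.81/1.31)^-0.18 = 7.489^-0.18 = 0.6960
(920/2700)^0.32 = 0.3407^0.32 = 0.7085
Ratio = 0.6960 × 0.7085 = 0.4931
D_Earth = 0.4931 × 23.7 km = 11.7 km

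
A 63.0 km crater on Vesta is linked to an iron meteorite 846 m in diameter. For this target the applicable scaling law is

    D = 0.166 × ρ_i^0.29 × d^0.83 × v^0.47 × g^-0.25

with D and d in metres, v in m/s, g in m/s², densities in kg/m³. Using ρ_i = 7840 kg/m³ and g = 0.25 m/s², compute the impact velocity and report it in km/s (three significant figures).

v ≈ 9.51 km/s

Rearranging for v: v = [D / (0.166 · 7840^0.29 · 846^0.83 · 0.25^-0.25)]^(1/0.47).
D = 63000 m.
7840^0.29 = 13.47
846^0.83 = 269.0
0.25^-0.25 = 1.414
Denominator = 0.166 × 13.47 × 269.0 × 1.414 = 850.5
D / 850.5 = 63000 / 850.5 = 74.07
v = 74.07^(1/0.47) = 74.07^2.1277 = 9507 m/s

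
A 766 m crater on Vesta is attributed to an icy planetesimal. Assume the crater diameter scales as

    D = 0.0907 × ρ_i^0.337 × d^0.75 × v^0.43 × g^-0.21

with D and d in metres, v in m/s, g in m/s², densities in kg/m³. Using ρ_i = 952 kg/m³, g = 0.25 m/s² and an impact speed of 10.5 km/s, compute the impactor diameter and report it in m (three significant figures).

Rearranging for d: d = [D / (0.0907 · 952^0.337 · 10500^0.43 · 0.25^-0.21)]^(1/0.75).
952^0.337 = 10.09
10500^0.43 = 53.59
0.25^-0.21 = 1.338
Denominator = 0.0907 × 10.09 × 53.59 × 1.338 = 65.62
D / 65.62 = 766 / 65.62 = 11.67
d = 11.67^(1/0.75) = 11.67^1.3333 = 26.47 m

d ≈ 26.5 m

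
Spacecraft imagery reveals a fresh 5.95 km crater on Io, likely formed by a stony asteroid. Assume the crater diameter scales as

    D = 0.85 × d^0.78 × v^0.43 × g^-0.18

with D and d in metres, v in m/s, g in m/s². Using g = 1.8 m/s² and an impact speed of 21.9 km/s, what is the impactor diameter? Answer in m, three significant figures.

d ≈ 394 m

Rearranging for d: d = [D / (0.85 · 21900^0.43 · 1.8^-0.18)]^(1/0.78).
D = 5950 m.
21900^0.43 = 73.52
1.8^-0.18 = 0.8996
Denominator = 0.85 × 73.52 × 0.8996 = 56.22
D / 56.22 = 5950 / 56.22 = 105.8
d = 105.8^(1/0.78) = 105.8^1.2821 = 394.1 m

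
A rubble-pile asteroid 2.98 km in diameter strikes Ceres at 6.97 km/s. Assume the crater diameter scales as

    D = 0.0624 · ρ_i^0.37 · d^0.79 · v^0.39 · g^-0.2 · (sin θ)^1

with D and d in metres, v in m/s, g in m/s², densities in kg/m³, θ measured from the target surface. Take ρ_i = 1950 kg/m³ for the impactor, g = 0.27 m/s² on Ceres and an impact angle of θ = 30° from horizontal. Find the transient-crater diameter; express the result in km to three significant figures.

In SI units: d = 2980 m, v = 6970 m/s.
ρ_i^0.37 = 1950^0.37 = 16.49
d^0.79 = 2980^0.79 = 555.4
v^0.39 = 6970^0.39 = 31.54
g^-0.2 = 0.27^-0.2 = 1.299
(sin 30°)^1 = 0.5000^1 = 0.5000
D = 0.0624 × 16.49 × 555.4 × 31.54 × 1.299 × 0.5000 = 11707 m
   = 11.71 km

D ≈ 11.7 km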